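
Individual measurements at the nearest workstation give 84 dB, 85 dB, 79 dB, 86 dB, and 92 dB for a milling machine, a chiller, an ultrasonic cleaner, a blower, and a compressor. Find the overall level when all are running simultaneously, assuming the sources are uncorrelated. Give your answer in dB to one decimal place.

For uncorrelated sources the intensities add, so convert each level to linear form, sum, and take 10·log₁₀ of the total.
Σ 10^(L/10) = 10^(84/10) + 10^(85/10) + 10^(79/10) + 10^(86/10) + 10^(92/10) = 2.630e+09.
L_total = 10·log₁₀(2.630e+09) = 94.20 dB.

94.2 dB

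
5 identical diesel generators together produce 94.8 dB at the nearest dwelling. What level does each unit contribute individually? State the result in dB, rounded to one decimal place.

87.8 dB

Dividing the total intensity by 5 lowers the level by 10·log₁₀ 5 = 6.990 dB: L₁ = 94.8 − 6.990.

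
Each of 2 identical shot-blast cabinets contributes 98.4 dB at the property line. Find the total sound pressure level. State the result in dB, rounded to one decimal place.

N identical incoherent sources raise the level by 10·log₁₀ N.
L_total = 98.4 + 10·log₁₀(2) = 98.4 + 3.010 = 101.41 dB.

101.4 dB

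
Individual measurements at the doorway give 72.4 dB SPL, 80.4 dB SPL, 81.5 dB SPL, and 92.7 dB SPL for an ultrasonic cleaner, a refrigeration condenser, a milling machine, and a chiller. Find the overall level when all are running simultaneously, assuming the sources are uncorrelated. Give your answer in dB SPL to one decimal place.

93.3 dB SPL

Incoherent sources combine by intensity addition: L_total = 10·log₁₀(Σ 10^(L_i/10)).
Σ 10^(L/10) = 10^(72.4/10) + 10^(80.4/10) + 10^(81.5/10) + 10^(92.7/10) = 2.130e+09.
L_total = 10·log₁₀(2.130e+09) = 93.28 dB SPL.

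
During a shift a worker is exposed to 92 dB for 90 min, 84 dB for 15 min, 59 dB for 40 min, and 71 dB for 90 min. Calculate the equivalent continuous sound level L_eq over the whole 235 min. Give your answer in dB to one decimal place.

88.0 dB

Weight each interval's intensity by its duration and average over T = 235 min:
Σ tᵢ·10^(Lᵢ/10) = 90·10^(92/10) + 15·10^(84/10) + 40·10^(59/10) + 90·10^(71/10) = 1.476e+11.
L_eq = 10·log₁₀(1.476e+11/235) = 87.98 dB.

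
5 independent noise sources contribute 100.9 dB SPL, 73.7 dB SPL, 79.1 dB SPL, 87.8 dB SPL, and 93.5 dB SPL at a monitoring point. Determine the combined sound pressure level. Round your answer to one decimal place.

For uncorrelated sources the intensities add, so convert each level to linear form, sum, and take 10·log₁₀ of the total.
Σ 10^(L/10) = 10^(100.9/10) + 10^(73.7/10) + 10^(79.1/10) + 10^(87.8/10) + 10^(93.5/10) = 1.525e+10.
L_total = 10·log₁₀(1.525e+10) = 101.83 dB SPL.

101.8 dB SPL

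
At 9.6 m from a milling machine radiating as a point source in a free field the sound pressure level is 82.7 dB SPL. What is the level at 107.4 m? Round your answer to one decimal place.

Point-source attenuation: ΔL = 20·log₁₀(r₂/r₁) = 20·log₁₀(107.4/9.6) = 20.975 dB.
L₂ = 82.7 − 20·log₁₀(107.4/9.6) = 82.7 − 20.975 = 61.73 dB SPL.

61.7 dB SPL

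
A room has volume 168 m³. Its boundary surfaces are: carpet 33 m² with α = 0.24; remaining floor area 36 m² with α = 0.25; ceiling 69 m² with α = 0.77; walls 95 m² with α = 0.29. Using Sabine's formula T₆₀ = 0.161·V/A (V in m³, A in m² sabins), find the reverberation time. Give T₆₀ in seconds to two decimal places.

0.28 s

Summing Sᵢαᵢ: 33·0.24 + 36·0.25 + 69·0.77 + 95·0.29 = 97.60 m².
T₆₀ = 0.161·V/A = 0.161·168/97.60 = 0.277 s.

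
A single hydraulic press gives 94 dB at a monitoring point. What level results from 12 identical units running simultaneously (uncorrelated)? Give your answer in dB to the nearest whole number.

With 12 equal, uncorrelated contributions the intensity is 12× that of one unit, giving a rise of 10·log₁₀ 12.
L_total = 94 + 10·log₁₀(12) = 94 + 10.792 = 104.79 dB.

105 dB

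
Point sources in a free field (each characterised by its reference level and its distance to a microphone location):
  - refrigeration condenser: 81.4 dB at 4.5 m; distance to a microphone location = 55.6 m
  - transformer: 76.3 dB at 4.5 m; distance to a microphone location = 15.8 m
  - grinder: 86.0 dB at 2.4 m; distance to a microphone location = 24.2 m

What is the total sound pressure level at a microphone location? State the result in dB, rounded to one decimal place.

69.2 dB

Propagate each source to the receiver with L = L_ref − 20·log₁₀(r/r_ref), then add intensities.
refrigeration condenser: 81.4 − 20·log₁₀(55.6/4.5) = 81.4 − 21.84 = 59.56 dB.
transformer: 76.3 − 20·log₁₀(15.8/4.5) = 76.3 − 10.91 = 65.39 dB.
grinder: 86.0 − 20·log₁₀(24.2/2.4) = 86.0 − 20.07 = 65.93 dB.
Σ 10^(L/10) = 8.280e+06 → L_total = 10·log₁₀(8.280e+06) = 69.18 dB.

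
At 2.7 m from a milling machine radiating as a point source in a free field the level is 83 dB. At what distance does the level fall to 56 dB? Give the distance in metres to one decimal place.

For a point source L₁ − L₂ = 20·log₁₀(r₂/r₁), so r₂ = r₁·10^((L₁−L₂)/20).
r₂ = 2.7·10^((83−56)/20) = 2.7·10^(27.0/20) = 60.45 m.

60.4 m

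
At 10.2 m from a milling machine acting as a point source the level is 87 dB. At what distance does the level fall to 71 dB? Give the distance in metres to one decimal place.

The 16.0 dB drop corresponds to a distance ratio of 10^(16.0/20) for a point source.
r₂ = 10.2·10^((87−71)/20) = 10.2·10^(16.0/20) = 64.36 m.

64.4 m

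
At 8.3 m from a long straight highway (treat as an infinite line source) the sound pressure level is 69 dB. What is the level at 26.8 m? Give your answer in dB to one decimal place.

63.9 dB

Cylindrical spreading from a line source gives a 10·log₁₀(r₂/r₁) drop.
L₂ = 69 − 10·log₁₀(26.8/8.3) = 69 − 5.091 = 63.91 dB.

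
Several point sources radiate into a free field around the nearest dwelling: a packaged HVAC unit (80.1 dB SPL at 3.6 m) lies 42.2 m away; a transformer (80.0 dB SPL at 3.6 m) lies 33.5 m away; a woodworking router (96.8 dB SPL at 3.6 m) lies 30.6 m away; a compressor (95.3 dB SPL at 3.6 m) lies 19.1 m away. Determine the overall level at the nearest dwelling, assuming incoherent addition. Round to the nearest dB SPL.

Apply inverse-square spreading to bring every level to the receiver, then sum 10^(L/10).
packaged HVAC unit: 80.1 − 20·log₁₀(42.2/3.6) = 80.1 − 21.38 = 58.72 dB SPL.
transformer: 80.0 − 20·log₁₀(33.5/3.6) = 80.0 − 19.37 = 60.63 dB SPL.
woodworking router: 96.8 − 20·log₁₀(30.6/3.6) = 96.8 − 18.59 = 78.21 dB SPL.
compressor: 95.3 − 20·log₁₀(19.1/3.6) = 95.3 − 14.49 = 80.81 dB SPL.
Σ 10^(L/10) = 1.885e+08 → L_total = 10·log₁₀(1.885e+08) = 82.75 dB SPL.

83 dB SPL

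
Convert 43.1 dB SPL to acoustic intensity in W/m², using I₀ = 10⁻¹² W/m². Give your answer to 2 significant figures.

2.0e-08 W/m²

L = 10·log₁₀(I/I₀) ⇒ I = I₀·10^(L/10) = 10⁻¹² × 10^4.31.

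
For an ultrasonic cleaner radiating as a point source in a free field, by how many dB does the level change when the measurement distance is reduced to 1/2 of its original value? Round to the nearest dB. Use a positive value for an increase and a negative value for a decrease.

With spherical spreading the level changes by −20·log₁₀(r₂/r₁).
ΔL = −20·log₁₀(0.5) = +6.02 dB.

+6 dB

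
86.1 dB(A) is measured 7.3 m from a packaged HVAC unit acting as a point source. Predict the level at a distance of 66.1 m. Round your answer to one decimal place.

67.0 dB(A)

Point-source attenuation: ΔL = 20·log₁₀(r₂/r₁) = 20·log₁₀(66.1/7.3) = 19.138 dB.
L₂ = 86.1 − 20·log₁₀(66.1/7.3) = 86.1 − 19.138 = 66.96 dB(A).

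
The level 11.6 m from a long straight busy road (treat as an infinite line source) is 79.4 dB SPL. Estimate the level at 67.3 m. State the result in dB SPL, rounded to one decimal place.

71.8 dB SPL

Cylindrical spreading from a line source gives a 10·log₁₀(r₂/r₁) drop.
L₂ = 79.4 − 10·log₁₀(67.3/11.6) = 79.4 − 7.636 = 71.76 dB SPL.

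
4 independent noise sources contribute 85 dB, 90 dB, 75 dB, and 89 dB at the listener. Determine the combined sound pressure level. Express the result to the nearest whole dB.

93 dB

Incoherent sources combine by intensity addition: L_total = 10·log₁₀(Σ 10^(L_i/10)).
Σ 10^(L/10) = 10^(85/10) + 10^(90/10) + 10^(75/10) + 10^(89/10) = 2.142e+09.
L_total = 10·log₁₀(2.142e+09) = 93.31 dB.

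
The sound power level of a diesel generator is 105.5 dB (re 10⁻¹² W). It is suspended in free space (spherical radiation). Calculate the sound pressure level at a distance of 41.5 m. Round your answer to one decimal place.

62.1 dB

The power spreads over a sphere of area 4π·r², so L_p = L_w − 10·log₁₀(4π·r²).
4π·r² = 2.164e+04 m², 10·log₁₀ of that is 43.353 dB.
L_p = 105.5 − 43.353 = 62.15 dB.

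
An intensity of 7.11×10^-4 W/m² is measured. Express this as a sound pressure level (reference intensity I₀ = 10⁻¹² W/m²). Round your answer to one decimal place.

Dividing by I₀ shifts the exponent by 12: I/I₀ = 7.11×10^8.
L = 10·(0.8519 + 8) = 88.52 dB.

88.5 dB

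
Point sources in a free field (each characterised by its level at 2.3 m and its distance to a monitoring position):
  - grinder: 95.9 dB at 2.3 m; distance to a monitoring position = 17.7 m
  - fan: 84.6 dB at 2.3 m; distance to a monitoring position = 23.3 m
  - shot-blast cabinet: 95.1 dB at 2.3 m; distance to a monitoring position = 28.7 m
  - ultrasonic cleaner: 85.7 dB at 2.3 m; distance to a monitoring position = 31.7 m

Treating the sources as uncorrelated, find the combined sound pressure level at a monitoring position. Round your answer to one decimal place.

First find each source's level at the receiver (point-source: −20·log₁₀(r/r_ref)), then combine on an intensity basis.
grinder: 95.9 − 20·log₁₀(17.7/2.3) = 95.9 − 17.72 = 78.18 dB.
fan: 84.6 − 20·log₁₀(23.3/2.3) = 84.6 − 20.11 = 64.49 dB.
shot-blast cabinet: 95.1 − 20·log₁₀(28.7/2.3) = 95.1 − 21.92 = 73.18 dB.
ultrasonic cleaner: 85.7 − 20·log₁₀(31.7/2.3) = 85.7 − 22.79 = 62.91 dB.
Σ 10^(L/10) = 9.124e+07 → L_total = 10·log₁₀(9.124e+07) = 79.60 dB.

79.6 dB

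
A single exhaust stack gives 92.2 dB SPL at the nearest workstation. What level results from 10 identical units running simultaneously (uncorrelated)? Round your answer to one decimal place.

102.2 dB SPL

L_total = L₁ + 10·log₁₀ N for N identical incoherent sources.
L_total = 92.2 + 10·log₁₀(10) = 92.2 + 10.000 = 102.20 dB SPL.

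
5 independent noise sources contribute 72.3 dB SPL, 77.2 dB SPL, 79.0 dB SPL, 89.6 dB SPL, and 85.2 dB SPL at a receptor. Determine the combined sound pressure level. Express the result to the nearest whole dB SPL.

Incoherent sources combine by intensity addition: L_total = 10·log₁₀(Σ 10^(L_i/10)).
Σ 10^(L/10) = 10^(72.3/10) + 10^(77.2/10) + 10^(79.0/10) + 10^(89.6/10) + 10^(85.2/10) = 1.392e+09.
L_total = 10·log₁₀(1.392e+09) = 91.44 dB SPL.

91 dB SPL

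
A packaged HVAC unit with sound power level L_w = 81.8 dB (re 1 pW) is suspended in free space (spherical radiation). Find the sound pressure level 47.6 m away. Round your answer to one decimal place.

37.3 dB

L_p = L_w − 10·log₁₀(4π·r²) with r = 47.6 m.
4π·r² = 2.847e+04 m², 10·log₁₀ of that is 44.544 dB.
L_p = 81.8 − 44.544 = 37.26 dB.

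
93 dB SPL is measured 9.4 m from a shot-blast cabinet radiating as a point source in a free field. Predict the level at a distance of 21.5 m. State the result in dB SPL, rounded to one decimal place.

Spherical spreading from a point source gives a 20·log₁₀(r₂/r₁) drop.
L₂ = 93 − 20·log₁₀(21.5/9.4) = 93 − 7.186 = 85.81 dB SPL.

85.8 dB SPL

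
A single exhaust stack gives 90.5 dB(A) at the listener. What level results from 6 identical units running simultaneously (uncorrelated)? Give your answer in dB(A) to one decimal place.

With 6 equal, uncorrelated contributions the intensity is 6× that of one unit, giving a rise of 10·log₁₀ 6.
L_total = 90.5 + 10·log₁₀(6) = 90.5 + 7.782 = 98.28 dB(A).

98.3 dB(A)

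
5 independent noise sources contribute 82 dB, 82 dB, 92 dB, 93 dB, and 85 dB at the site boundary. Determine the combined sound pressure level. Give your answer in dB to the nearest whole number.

96 dB

Incoherent sources combine by intensity addition: L_total = 10·log₁₀(Σ 10^(L_i/10)).
Σ 10^(L/10) = 10^(82/10) + 10^(82/10) + 10^(92/10) + 10^(93/10) + 10^(85/10) = 4.213e+09.
L_total = 10·log₁₀(4.213e+09) = 96.25 dB.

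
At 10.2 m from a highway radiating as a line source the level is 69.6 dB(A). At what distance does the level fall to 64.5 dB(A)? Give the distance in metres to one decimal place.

The 5.1 dB drop corresponds to a distance ratio of 10^(5.1/10) for a line source.
r₂ = 10.2·10^((69.6−64.5)/10) = 10.2·10^(5.1/10) = 33.01 m.

33.0 m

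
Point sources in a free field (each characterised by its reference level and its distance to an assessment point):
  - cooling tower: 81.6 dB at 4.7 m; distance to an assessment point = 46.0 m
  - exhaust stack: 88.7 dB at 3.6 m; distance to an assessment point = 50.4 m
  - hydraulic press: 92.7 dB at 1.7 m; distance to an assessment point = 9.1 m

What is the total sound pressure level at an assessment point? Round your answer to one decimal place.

78.5 dB

Apply inverse-square spreading to bring every level to the receiver, then sum 10^(L/10).
cooling tower: 81.6 − 20·log₁₀(46.0/4.7) = 81.6 − 19.81 = 61.79 dB.
exhaust stack: 88.7 − 20·log₁₀(50.4/3.6) = 88.7 − 22.92 = 65.78 dB.
hydraulic press: 92.7 − 20·log₁₀(9.1/1.7) = 92.7 − 14.57 = 78.13 dB.
Σ 10^(L/10) = 7.028e+07 → L_total = 10·log₁₀(7.028e+07) = 78.47 dB.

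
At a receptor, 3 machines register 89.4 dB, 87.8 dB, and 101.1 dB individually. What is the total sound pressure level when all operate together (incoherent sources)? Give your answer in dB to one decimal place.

Incoherent sources combine by intensity addition: L_total = 10·log₁₀(Σ 10^(L_i/10)).
Σ 10^(L/10) = 10^(89.4/10) + 10^(87.8/10) + 10^(101.1/10) = 1.436e+10.
L_total = 10·log₁₀(1.436e+10) = 101.57 dB.

101.6 dB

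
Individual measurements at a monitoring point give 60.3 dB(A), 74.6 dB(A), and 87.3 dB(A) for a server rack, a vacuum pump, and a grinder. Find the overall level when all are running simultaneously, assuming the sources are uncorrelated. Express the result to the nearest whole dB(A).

88 dB(A)

Incoherent sources combine by intensity addition: L_total = 10·log₁₀(Σ 10^(L_i/10)).
Σ 10^(L/10) = 10^(60.3/10) + 10^(74.6/10) + 10^(87.3/10) = 5.669e+08.
L_total = 10·log₁₀(5.669e+08) = 87.54 dB(A).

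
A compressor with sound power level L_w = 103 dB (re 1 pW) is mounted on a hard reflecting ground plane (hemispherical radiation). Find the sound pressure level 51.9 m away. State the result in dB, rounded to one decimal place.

60.7 dB

Free-field hemispherical radiation: L_p = L_w − 10·log₁₀(2π·r²), r = 51.9 m.
2π·r² = 1.692e+04 m², 10·log₁₀ of that is 42.285 dB.
L_p = 103 − 42.285 = 60.71 dB.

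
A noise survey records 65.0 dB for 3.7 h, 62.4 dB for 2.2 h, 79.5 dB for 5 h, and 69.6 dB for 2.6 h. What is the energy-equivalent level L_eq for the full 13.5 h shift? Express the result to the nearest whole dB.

76 dB

L_eq = 10·log₁₀[(1/T)·Σ tᵢ·10^(Lᵢ/10)] with T = 13.5 h.
Σ tᵢ·10^(Lᵢ/10) = 3.7·10^(65.0/10) + 2.2·10^(62.4/10) + 5·10^(79.5/10) + 2.6·10^(69.6/10) = 4.849e+08.
L_eq = 10·log₁₀(4.849e+08/13.5) = 75.55 dB.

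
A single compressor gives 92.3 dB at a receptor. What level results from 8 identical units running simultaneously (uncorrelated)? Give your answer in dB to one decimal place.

L_total = L₁ + 10·log₁₀ N for N identical incoherent sources.
L_total = 92.3 + 10·log₁₀(8) = 92.3 + 9.031 = 101.33 dB.

101.3 dB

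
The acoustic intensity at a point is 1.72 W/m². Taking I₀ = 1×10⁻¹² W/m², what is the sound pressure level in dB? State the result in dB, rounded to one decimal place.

I/I₀ = 1.72/10⁻¹² = 1.72×10^12, and L = 10·log₁₀(I/I₀).
L = 10·(0.2355 + 12) = 122.36 dB.

122.4 dB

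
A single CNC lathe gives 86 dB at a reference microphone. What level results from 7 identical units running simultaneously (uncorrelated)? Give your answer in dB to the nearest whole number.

L_total = L₁ + 10·log₁₀ N for N identical incoherent sources.
L_total = 86 + 10·log₁₀(7) = 86 + 8.451 = 94.45 dB.

94 dB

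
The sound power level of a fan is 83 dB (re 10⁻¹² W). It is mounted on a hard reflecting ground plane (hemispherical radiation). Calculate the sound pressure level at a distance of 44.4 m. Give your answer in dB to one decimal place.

Free-field hemispherical radiation: L_p = L_w − 10·log₁₀(2π·r²), r = 44.4 m.
2π·r² = 1.239e+04 m², 10·log₁₀ of that is 40.929 dB.
L_p = 83 − 40.929 = 42.07 dB.

42.1 dB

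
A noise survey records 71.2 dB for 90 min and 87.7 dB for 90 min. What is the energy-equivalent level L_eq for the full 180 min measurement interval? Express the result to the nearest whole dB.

85 dB

The energy average is taken in the linear domain: L_eq = 10·log₁₀[(Σ tᵢ·10^(Lᵢ/10))/T], T = 180 min.
Σ tᵢ·10^(Lᵢ/10) = 90·10^(71.2/10) + 90·10^(87.7/10) = 5.418e+10.
L_eq = 10·log₁₀(5.418e+10/180) = 84.79 dB.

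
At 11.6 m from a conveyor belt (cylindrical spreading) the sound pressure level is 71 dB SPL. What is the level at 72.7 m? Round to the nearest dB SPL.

For a line source, L₂ = L₁ − 10·log₁₀(r₂/r₁).
L₂ = 71 − 10·log₁₀(72.7/11.6) = 71 − 7.971 = 63.03 dB SPL.

63 dB SPL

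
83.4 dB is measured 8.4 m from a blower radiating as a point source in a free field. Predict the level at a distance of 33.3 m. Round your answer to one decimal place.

71.4 dB

Spherical spreading from a point source gives a 20·log₁₀(r₂/r₁) drop.
L₂ = 83.4 − 20·log₁₀(33.3/8.4) = 83.4 − 11.963 = 71.44 dB.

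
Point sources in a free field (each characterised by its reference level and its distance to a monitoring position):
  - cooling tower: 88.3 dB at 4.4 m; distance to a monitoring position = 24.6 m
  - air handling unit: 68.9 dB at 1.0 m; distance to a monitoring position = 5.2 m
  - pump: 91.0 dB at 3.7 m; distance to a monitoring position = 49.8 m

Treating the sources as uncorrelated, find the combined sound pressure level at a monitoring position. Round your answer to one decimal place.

74.6 dB

Apply inverse-square spreading to bring every level to the receiver, then sum 10^(L/10).
cooling tower: 88.3 − 20·log₁₀(24.6/4.4) = 88.3 − 14.95 = 73.35 dB.
air handling unit: 68.9 − 20·log₁₀(5.2/1.0) = 68.9 − 14.32 = 54.58 dB.
pump: 91.0 − 20·log₁₀(49.8/3.7) = 91.0 − 22.58 = 68.42 dB.
Σ 10^(L/10) = 2.887e+07 → L_total = 10·log₁₀(2.887e+07) = 74.60 dB.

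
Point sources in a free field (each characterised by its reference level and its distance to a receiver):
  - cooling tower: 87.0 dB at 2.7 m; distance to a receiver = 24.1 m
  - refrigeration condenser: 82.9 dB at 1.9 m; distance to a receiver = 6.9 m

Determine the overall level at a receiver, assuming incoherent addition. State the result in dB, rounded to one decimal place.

73.2 dB

First find each source's level at the receiver (point-source: −20·log₁₀(r/r_ref)), then combine on an intensity basis.
cooling tower: 87.0 − 20·log₁₀(24.1/2.7) = 87.0 − 19.01 = 67.99 dB.
refrigeration condenser: 82.9 − 20·log₁₀(6.9/1.9) = 82.9 − 11.20 = 71.70 dB.
Σ 10^(L/10) = 2.108e+07 → L_total = 10·log₁₀(2.108e+07) = 73.24 dB.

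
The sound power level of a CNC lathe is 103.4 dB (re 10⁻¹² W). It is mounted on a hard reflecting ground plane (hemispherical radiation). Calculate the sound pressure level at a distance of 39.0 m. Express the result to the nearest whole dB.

The power spreads over a hemisphere of area 2π·r², so L_p = L_w − 10·log₁₀(2π·r²).
2π·r² = 9557 m², 10·log₁₀ of that is 39.803 dB.
L_p = 103.4 − 39.803 = 63.60 dB.

64 dB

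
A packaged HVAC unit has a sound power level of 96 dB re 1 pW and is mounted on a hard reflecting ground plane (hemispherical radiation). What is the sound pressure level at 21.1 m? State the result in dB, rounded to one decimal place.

61.5 dB

Free-field hemispherical radiation: L_p = L_w − 10·log₁₀(2π·r²), r = 21.1 m.
2π·r² = 2797 m², 10·log₁₀ of that is 34.467 dB.
L_p = 96 − 34.467 = 61.53 dB.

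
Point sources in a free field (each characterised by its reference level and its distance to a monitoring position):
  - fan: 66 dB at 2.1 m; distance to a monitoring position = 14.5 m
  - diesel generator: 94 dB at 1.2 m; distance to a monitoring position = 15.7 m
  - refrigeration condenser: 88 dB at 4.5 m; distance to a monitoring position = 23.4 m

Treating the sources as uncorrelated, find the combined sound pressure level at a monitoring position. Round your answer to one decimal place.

75.8 dB

First find each source's level at the receiver (point-source: −20·log₁₀(r/r_ref)), then combine on an intensity basis.
fan: 66 − 20·log₁₀(14.5/2.1) = 66 − 16.78 = 49.22 dB.
diesel generator: 94 − 20·log₁₀(15.7/1.2) = 94 − 22.33 = 71.67 dB.
refrigeration condenser: 88 − 20·log₁₀(23.4/4.5) = 88 − 14.32 = 73.68 dB.
Σ 10^(L/10) = 3.809e+07 → L_total = 10·log₁₀(3.809e+07) = 75.81 dB.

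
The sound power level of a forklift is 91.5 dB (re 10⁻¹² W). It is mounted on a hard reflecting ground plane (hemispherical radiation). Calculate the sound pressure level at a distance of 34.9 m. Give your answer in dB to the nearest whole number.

53 dB

Free-field hemispherical radiation: L_p = L_w − 10·log₁₀(2π·r²), r = 34.9 m.
2π·r² = 7653 m², 10·log₁₀ of that is 38.838 dB.
L_p = 91.5 − 38.838 = 52.66 dB.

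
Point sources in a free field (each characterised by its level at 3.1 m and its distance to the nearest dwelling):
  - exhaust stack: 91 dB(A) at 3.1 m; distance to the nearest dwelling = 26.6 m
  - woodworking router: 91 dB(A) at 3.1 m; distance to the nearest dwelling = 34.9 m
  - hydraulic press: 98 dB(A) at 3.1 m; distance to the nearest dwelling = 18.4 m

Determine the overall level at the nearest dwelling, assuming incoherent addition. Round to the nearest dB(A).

First find each source's level at the receiver (point-source: −20·log₁₀(r/r_ref)), then combine on an intensity basis.
exhaust stack: 91 − 20·log₁₀(26.6/3.1) = 91 − 18.67 = 72.33 dB(A).
woodworking router: 91 − 20·log₁₀(34.9/3.1) = 91 − 21.03 = 69.97 dB(A).
hydraulic press: 98 − 20·log₁₀(18.4/3.1) = 98 − 15.47 = 82.53 dB(A).
Σ 10^(L/10) = 2.061e+08 → L_total = 10·log₁₀(2.061e+08) = 83.14 dB(A).

83 dB(A)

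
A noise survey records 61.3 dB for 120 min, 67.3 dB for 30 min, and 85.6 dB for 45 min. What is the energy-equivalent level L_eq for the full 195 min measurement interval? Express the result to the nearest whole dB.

The energy average is taken in the linear domain: L_eq = 10·log₁₀[(Σ tᵢ·10^(Lᵢ/10))/T], T = 195 min.
Σ tᵢ·10^(Lᵢ/10) = 120·10^(61.3/10) + 30·10^(67.3/10) + 45·10^(85.6/10) = 1.666e+10.
L_eq = 10·log₁₀(1.666e+10/195) = 79.32 dB.

79 dB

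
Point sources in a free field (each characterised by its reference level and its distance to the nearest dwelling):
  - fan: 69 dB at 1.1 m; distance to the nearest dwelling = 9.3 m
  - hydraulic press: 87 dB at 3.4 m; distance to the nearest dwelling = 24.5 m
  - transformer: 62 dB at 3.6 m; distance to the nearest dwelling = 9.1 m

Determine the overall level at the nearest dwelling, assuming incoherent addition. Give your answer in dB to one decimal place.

Apply inverse-square spreading to bring every level to the receiver, then sum 10^(L/10).
fan: 69 − 20·log₁₀(9.3/1.1) = 69 − 18.54 = 50.46 dB.
hydraulic press: 87 − 20·log₁₀(24.5/3.4) = 87 − 17.15 = 69.85 dB.
transformer: 62 − 20·log₁₀(9.1/3.6) = 62 − 8.05 = 53.95 dB.
Σ 10^(L/10) = 1.001e+07 → L_total = 10·log₁₀(1.001e+07) = 70.00 dB.

70.0 dB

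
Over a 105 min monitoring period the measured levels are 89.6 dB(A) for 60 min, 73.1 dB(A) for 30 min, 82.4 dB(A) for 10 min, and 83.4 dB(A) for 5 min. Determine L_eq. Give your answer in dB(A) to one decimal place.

Weight each interval's intensity by its duration and average over T = 105 min:
Σ tᵢ·10^(Lᵢ/10) = 60·10^(89.6/10) + 30·10^(73.1/10) + 10·10^(82.4/10) + 5·10^(83.4/10) = 5.816e+10.
L_eq = 10·log₁₀(5.816e+10/105) = 87.43 dB(A).

87.4 dB(A)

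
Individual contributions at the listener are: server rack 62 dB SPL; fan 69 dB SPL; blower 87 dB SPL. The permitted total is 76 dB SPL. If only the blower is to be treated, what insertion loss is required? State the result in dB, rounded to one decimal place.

12.2 dB

Fixed contribution from the other sources: Σ 10^(L/10) = 10^(62/10) + 10^(69/10) = 9.528e+06 (69.79 dB SPL).
The limit corresponds to 10^(76/10) = 3.981e+07; subtracting the fixed part leaves 3.028e+07 for the blower, i.e. 74.81 dB SPL.
Required insertion loss = 87 − 74.81 = 12.19 dB.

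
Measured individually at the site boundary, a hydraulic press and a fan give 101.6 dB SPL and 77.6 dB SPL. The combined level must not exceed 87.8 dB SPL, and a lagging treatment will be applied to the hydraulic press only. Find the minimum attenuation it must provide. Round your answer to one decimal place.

14.2 dB

Fixed contribution from the other source: Σ 10^(L/10) = 10^(77.6/10) = 5.754e+07 (77.60 dB SPL).
To meet 87.8 dB SPL overall, the treated hydraulic press may contribute at most 10^(87.8/10) − 5.754e+07 = 5.450e+08, i.e. 87.36 dB SPL.
So the hydraulic press must be reduced from 101.6 to 87.36 dB SPL: IL = 14.24 dB.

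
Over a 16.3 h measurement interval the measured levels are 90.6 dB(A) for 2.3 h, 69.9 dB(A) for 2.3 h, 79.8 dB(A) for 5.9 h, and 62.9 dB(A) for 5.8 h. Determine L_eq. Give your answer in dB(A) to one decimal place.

83.0 dB(A)

L_eq = 10·log₁₀[(1/T)·Σ tᵢ·10^(Lᵢ/10)] with T = 16.3 h.
Σ tᵢ·10^(Lᵢ/10) = 2.3·10^(90.6/10) + 2.3·10^(69.9/10) + 5.9·10^(79.8/10) + 5.8·10^(62.9/10) = 3.238e+09.
L_eq = 10·log₁₀(3.238e+09/16.3) = 82.98 dB(A).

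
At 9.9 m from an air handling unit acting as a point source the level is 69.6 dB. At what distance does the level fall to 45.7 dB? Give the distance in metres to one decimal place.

The 23.9 dB drop corresponds to a distance ratio of 10^(23.9/20) for a point source.
r₂ = 9.9·10^((69.6−45.7)/20) = 9.9·10^(23.9/20) = 155.11 m.

155.1 m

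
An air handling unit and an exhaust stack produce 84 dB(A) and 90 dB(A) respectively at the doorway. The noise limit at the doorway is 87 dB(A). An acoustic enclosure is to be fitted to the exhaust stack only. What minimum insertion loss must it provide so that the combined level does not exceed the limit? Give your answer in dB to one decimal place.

Everything except the exhaust stack sums to 10^(84/10) = 2.512e+08 in linear terms, 84.00 dB(A).
To meet 87 dB(A) overall, the treated exhaust stack may contribute at most 10^(87/10) − 2.512e+08 = 2.500e+08, i.e. 83.98 dB(A).
So the exhaust stack must be reduced from 90 to 83.98 dB(A): IL = 6.02 dB.

6.0 dB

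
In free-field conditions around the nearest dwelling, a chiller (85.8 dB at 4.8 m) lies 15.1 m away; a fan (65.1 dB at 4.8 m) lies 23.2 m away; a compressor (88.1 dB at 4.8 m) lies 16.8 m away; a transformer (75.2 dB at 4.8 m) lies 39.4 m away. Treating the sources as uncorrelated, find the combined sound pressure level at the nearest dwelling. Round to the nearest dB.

80 dB

Propagate each source to the receiver with L = L_ref − 20·log₁₀(r/r_ref), then add intensities.
chiller: 85.8 − 20·log₁₀(15.1/4.8) = 85.8 − 9.95 = 75.85 dB.
fan: 65.1 − 20·log₁₀(23.2/4.8) = 65.1 − 13.68 = 51.42 dB.
compressor: 88.1 − 20·log₁₀(16.8/4.8) = 88.1 − 10.88 = 77.22 dB.
transformer: 75.2 − 20·log₁₀(39.4/4.8) = 75.2 − 18.29 = 56.91 dB.
Σ 10^(L/10) = 9.175e+07 → L_total = 10·log₁₀(9.175e+07) = 79.63 dB.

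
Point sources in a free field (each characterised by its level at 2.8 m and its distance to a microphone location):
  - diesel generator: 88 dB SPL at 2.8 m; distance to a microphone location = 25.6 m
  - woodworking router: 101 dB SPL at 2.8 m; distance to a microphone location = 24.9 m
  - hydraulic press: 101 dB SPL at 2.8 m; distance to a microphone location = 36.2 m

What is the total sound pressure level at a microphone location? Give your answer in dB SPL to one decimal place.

83.8 dB SPL

First find each source's level at the receiver (point-source: −20·log₁₀(r/r_ref)), then combine on an intensity basis.
diesel generator: 88 − 20·log₁₀(25.6/2.8) = 88 − 19.22 = 68.78 dB SPL.
woodworking router: 101 − 20·log₁₀(24.9/2.8) = 101 − 18.98 = 82.02 dB SPL.
hydraulic press: 101 − 20·log₁₀(36.2/2.8) = 101 − 22.23 = 78.77 dB SPL.
Σ 10^(L/10) = 2.421e+08 → L_total = 10·log₁₀(2.421e+08) = 83.84 dB SPL.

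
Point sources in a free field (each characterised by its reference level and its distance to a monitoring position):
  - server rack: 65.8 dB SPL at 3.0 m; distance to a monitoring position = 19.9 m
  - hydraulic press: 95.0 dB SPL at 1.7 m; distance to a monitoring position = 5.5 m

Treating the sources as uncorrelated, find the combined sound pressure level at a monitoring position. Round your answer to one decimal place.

Propagate each source to the receiver with L = L_ref − 20·log₁₀(r/r_ref), then add intensities.
server rack: 65.8 − 20·log₁₀(19.9/3.0) = 65.8 − 16.43 = 49.37 dB SPL.
hydraulic press: 95.0 − 20·log₁₀(5.5/1.7) = 95.0 − 10.20 = 84.80 dB SPL.
Σ 10^(L/10) = 3.022e+08 → L_total = 10·log₁₀(3.022e+08) = 84.80 dB SPL.

84.8 dB SPL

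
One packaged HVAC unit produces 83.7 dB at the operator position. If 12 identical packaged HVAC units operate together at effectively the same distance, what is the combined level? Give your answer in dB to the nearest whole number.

94 dB

With 12 equal, uncorrelated contributions the intensity is 12× that of one unit, giving a rise of 10·log₁₀ 12.
L_total = 83.7 + 10·log₁₀(12) = 83.7 + 10.792 = 94.49 dB.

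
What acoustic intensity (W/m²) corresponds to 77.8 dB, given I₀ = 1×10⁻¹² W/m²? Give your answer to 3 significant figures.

L = 10·log₁₀(I/I₀) ⇒ I = I₀·10^(L/10) = 10⁻¹² × 10^7.78.

6.03e-05 W/m²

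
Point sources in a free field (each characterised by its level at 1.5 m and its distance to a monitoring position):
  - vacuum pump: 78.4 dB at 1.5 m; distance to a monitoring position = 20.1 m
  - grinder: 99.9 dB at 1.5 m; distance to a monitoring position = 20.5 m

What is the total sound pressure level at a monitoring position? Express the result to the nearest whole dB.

Apply inverse-square spreading to bring every level to the receiver, then sum 10^(L/10).
vacuum pump: 78.4 − 20·log₁₀(20.1/1.5) = 78.4 − 22.54 = 55.86 dB.
grinder: 99.9 − 20·log₁₀(20.5/1.5) = 99.9 − 22.71 = 77.19 dB.
Σ 10^(L/10) = 5.271e+07 → L_total = 10·log₁₀(5.271e+07) = 77.22 dB.

77 dB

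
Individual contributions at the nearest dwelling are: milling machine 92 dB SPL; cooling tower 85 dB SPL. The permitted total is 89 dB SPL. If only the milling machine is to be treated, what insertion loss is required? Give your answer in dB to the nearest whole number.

5 dB

Fixed contribution from the other source: Σ 10^(L/10) = 10^(85/10) = 3.162e+08 (85.00 dB SPL).
To meet 89 dB SPL overall, the treated milling machine may contribute at most 10^(89/10) − 3.162e+08 = 4.781e+08, i.e. 86.80 dB SPL.
Required insertion loss = 92 − 86.80 = 5.20 dB.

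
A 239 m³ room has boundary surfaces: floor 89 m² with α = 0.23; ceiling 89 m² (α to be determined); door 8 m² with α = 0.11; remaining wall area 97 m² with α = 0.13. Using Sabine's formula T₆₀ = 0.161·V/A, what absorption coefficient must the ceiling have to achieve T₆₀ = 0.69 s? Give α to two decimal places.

From T₆₀ = 0.161·V/A, the target T₆₀ = 0.69 s needs A = 0.161·239/0.69 = 55.77 m².
Absorption from the other surfaces = 89·0.23 + 8·0.11 + 97·0.13 = 33.96 m², so the ceiling must supply 21.81 m² over 89 m².
α = 21.81/89 = 0.245.

0.25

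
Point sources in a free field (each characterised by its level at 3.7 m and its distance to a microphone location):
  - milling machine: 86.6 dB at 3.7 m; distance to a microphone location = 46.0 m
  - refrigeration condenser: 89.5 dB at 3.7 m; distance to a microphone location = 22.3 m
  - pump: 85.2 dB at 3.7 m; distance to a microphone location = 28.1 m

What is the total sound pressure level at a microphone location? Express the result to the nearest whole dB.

75 dB

Propagate each source to the receiver with L = L_ref − 20·log₁₀(r/r_ref), then add intensities.
milling machine: 86.6 − 20·log₁₀(46.0/3.7) = 86.6 − 21.89 = 64.71 dB.
refrigeration condenser: 89.5 − 20·log₁₀(22.3/3.7) = 89.5 − 15.60 = 73.90 dB.
pump: 85.2 − 20·log₁₀(28.1/3.7) = 85.2 − 17.61 = 67.59 dB.
Σ 10^(L/10) = 3.323e+07 → L_total = 10·log₁₀(3.323e+07) = 75.22 dB.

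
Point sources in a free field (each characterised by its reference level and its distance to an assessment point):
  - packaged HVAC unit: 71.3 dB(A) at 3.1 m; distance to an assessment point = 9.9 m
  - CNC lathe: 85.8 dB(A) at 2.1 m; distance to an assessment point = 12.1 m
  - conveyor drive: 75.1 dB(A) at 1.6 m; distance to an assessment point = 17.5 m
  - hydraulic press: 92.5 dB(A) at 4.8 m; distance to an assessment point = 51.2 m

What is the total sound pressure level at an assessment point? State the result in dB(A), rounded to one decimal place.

74.6 dB(A)

First find each source's level at the receiver (point-source: −20·log₁₀(r/r_ref)), then combine on an intensity basis.
packaged HVAC unit: 71.3 − 20·log₁₀(9.9/3.1) = 71.3 − 10.09 = 61.21 dB(A).
CNC lathe: 85.8 − 20·log₁₀(12.1/2.1) = 85.8 − 15.21 = 70.59 dB(A).
conveyor drive: 75.1 − 20·log₁₀(17.5/1.6) = 75.1 − 20.78 = 54.32 dB(A).
hydraulic press: 92.5 − 20·log₁₀(51.2/4.8) = 92.5 − 20.56 = 71.94 dB(A).
Σ 10^(L/10) = 2.867e+07 → L_total = 10·log₁₀(2.867e+07) = 74.57 dB(A).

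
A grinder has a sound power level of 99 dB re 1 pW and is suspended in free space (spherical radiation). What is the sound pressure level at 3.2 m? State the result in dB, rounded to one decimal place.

The power spreads over a sphere of area 4π·r², so L_p = L_w − 10·log₁₀(4π·r²).
4π·r² = 128.7 m², 10·log₁₀ of that is 21.095 dB.
L_p = 99 − 21.095 = 77.90 dB.

77.9 dB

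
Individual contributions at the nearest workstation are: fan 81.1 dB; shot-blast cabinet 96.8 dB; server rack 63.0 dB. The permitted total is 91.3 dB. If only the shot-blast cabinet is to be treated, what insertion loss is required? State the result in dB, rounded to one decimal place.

Everything except the shot-blast cabinet sums to 10^(81.1/10) + 10^(63.0/10) = 1.308e+08 in linear terms, 81.17 dB.
To meet 91.3 dB overall, the treated shot-blast cabinet may contribute at most 10^(91.3/10) − 1.308e+08 = 1.218e+09, i.e. 90.86 dB.
So the shot-blast cabinet must be reduced from 96.8 to 90.86 dB: IL = 5.94 dB.

5.9 dB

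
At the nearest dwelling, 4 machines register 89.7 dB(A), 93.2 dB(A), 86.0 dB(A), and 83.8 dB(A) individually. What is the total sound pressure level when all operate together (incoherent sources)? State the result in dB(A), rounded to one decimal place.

95.6 dB(A)

Incoherent sources combine by intensity addition: L_total = 10·log₁₀(Σ 10^(L_i/10)).
Σ 10^(L/10) = 10^(89.7/10) + 10^(93.2/10) + 10^(86.0/10) + 10^(83.8/10) = 3.661e+09.
L_total = 10·log₁₀(3.661e+09) = 95.64 dB(A).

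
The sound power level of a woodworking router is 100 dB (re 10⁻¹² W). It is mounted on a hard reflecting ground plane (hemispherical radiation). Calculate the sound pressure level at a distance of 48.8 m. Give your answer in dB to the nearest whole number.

Free-field hemispherical radiation: L_p = L_w − 10·log₁₀(2π·r²), r = 48.8 m.
2π·r² = 1.496e+04 m², 10·log₁₀ of that is 41.750 dB.
L_p = 100 − 41.750 = 58.25 dB.

58 dB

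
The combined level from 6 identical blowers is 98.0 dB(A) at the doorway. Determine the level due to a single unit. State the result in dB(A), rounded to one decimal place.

90.2 dB(A)

6 equal contributions raise the level by 10·log₁₀ 6 = 7.782 dB, so each unit alone gives 98.0 − 7.782.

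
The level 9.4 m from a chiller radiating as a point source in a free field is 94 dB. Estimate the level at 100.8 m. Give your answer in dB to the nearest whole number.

73 dB

For a point source, L₂ = L₁ − 20·log₁₀(r₂/r₁).
L₂ = 94 − 20·log₁₀(100.8/9.4) = 94 − 20.607 = 73.39 dB.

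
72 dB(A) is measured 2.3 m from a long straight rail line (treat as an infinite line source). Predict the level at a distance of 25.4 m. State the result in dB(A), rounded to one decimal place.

61.6 dB(A)

Cylindrical spreading from a line source gives a 10·log₁₀(r₂/r₁) drop.
L₂ = 72 − 10·log₁₀(25.4/2.3) = 72 − 10.431 = 61.57 dB(A).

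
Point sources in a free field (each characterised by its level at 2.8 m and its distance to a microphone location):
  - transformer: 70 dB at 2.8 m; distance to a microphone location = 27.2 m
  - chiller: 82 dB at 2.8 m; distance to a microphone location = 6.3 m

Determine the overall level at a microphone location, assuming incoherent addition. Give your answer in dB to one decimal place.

Propagate each source to the receiver with L = L_ref − 20·log₁₀(r/r_ref), then add intensities.
transformer: 70 − 20·log₁₀(27.2/2.8) = 70 − 19.75 = 50.25 dB.
chiller: 82 − 20·log₁₀(6.3/2.8) = 82 − 7.04 = 74.96 dB.
Σ 10^(L/10) = 3.141e+07 → L_total = 10·log₁₀(3.141e+07) = 74.97 dB.

75.0 dB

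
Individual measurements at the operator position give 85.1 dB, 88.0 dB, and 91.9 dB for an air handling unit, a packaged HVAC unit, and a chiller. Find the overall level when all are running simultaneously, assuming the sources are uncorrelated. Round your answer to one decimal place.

94.0 dB

Incoherent sources combine by intensity addition: L_total = 10·log₁₀(Σ 10^(L_i/10)).
Σ 10^(L/10) = 10^(85.1/10) + 10^(88.0/10) + 10^(91.9/10) = 2.503e+09.
L_total = 10·log₁₀(2.503e+09) = 93.99 dB.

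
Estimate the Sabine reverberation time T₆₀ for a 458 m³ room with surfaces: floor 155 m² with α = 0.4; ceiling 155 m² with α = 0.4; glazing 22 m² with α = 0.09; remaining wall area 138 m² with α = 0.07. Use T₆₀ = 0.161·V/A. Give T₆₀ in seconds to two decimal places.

0.54 s

Total absorption A = 155·0.4 + 155·0.4 + 22·0.09 + 138·0.07 = 135.64 m² sabins.
T₆₀ = 0.161 × 458 / 135.64 = 0.544 s.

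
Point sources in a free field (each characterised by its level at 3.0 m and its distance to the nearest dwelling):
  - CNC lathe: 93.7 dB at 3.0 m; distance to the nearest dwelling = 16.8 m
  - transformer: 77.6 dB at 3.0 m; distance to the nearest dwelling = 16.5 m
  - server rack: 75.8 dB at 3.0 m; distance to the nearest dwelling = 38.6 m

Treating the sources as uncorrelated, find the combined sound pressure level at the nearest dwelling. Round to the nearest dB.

79 dB

First find each source's level at the receiver (point-source: −20·log₁₀(r/r_ref)), then combine on an intensity basis.
CNC lathe: 93.7 − 20·log₁₀(16.8/3.0) = 93.7 − 14.96 = 78.74 dB.
transformer: 77.6 − 20·log₁₀(16.5/3.0) = 77.6 − 14.81 = 62.79 dB.
server rack: 75.8 − 20·log₁₀(38.6/3.0) = 75.8 − 22.19 = 53.61 dB.
Σ 10^(L/10) = 7.688e+07 → L_total = 10·log₁₀(7.688e+07) = 78.86 dB.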